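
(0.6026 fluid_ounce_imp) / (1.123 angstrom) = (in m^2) 1.525e+05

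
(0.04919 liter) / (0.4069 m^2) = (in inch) 0.004759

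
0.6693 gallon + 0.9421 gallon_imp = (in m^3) 0.006816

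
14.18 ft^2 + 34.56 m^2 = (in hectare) 0.003588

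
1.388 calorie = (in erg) 5.807e+07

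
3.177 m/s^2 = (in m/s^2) 3.177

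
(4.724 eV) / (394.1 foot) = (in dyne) 6.301e-16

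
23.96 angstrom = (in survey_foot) 7.861e-09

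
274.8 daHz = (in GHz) 2.748e-06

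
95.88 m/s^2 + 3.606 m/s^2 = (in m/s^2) 99.49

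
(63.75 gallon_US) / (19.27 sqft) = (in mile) 8.376e-05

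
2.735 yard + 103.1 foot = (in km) 0.03393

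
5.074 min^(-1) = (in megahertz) 8.457e-08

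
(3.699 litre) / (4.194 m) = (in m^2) 0.000882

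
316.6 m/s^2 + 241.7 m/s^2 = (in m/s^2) 558.3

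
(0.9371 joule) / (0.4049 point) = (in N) 6561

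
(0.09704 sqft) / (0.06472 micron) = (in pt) 3.949e+08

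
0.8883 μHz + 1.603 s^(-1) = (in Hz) 1.603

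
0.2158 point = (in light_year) 8.047e-21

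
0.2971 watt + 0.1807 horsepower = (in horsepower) 0.1811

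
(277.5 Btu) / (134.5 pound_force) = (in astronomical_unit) 3.271e-09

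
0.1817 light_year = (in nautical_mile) 9.282e+11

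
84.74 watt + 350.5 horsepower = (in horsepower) 350.6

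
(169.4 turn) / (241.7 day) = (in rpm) 0.0004867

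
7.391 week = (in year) 0.1417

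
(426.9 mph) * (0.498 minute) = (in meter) 5702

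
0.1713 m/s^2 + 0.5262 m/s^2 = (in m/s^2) 0.6975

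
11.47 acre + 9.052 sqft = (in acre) 11.47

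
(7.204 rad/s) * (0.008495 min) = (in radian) 3.672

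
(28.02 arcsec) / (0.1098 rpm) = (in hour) 3.282e-06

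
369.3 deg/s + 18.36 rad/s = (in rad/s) 24.81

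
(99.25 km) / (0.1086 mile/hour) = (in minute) 3.407e+04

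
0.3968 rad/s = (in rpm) 3.789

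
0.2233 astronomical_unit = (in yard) 3.653e+10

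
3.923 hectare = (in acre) 9.694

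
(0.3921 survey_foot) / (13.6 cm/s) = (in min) 0.01465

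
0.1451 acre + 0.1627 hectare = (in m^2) 2214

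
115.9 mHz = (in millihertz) 115.9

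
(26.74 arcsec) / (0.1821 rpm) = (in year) 2.156e-10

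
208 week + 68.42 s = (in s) 1.258e+08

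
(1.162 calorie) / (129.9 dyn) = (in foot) 1.228e+04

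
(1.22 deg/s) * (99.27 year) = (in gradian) 4.244e+09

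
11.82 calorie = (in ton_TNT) 1.182e-08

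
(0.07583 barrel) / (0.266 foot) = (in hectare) 1.487e-05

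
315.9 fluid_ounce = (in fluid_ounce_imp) 328.8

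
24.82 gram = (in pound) 0.05472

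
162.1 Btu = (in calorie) 4.088e+04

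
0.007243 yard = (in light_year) 7.001e-19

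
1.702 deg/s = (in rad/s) 0.02971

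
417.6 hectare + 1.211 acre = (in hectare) 418.1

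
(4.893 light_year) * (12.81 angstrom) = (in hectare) 5930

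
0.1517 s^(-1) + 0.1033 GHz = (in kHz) 1.033e+05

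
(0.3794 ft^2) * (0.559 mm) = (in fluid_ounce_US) 0.6662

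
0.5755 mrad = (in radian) 0.0005755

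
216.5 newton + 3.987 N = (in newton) 220.5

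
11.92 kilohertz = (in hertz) 1.192e+04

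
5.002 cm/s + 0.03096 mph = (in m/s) 0.06386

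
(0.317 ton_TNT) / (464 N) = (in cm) 2.858e+08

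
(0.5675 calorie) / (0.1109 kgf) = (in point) 6189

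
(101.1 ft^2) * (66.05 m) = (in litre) 6.204e+05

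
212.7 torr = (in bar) 0.2836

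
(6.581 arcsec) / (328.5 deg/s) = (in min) 9.275e-08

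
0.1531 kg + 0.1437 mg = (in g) 153.1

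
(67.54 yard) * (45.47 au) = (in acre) 1.038e+11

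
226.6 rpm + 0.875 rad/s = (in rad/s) 24.6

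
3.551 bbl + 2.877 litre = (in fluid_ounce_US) 1.919e+04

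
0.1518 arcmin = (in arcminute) 0.1518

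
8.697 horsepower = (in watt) 6485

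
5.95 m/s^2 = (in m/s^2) 5.95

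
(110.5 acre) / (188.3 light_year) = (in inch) 9.883e-12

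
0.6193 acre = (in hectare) 0.2506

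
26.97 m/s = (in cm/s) 2697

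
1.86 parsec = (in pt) 1.627e+20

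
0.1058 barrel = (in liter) 16.82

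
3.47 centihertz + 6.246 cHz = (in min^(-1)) 5.83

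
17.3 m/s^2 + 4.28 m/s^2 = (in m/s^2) 21.58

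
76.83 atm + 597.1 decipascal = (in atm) 76.83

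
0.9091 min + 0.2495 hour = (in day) 0.01103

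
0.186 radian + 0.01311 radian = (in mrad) 199.1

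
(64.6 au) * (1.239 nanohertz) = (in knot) 2.328e+04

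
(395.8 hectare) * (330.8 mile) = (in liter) 2.107e+15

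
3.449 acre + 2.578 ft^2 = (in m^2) 1.396e+04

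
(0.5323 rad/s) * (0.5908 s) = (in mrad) 314.5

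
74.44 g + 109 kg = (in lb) 240.5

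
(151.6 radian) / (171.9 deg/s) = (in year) 1.602e-06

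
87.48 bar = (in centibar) 8748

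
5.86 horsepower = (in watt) 4370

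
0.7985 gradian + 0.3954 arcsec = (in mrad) 12.54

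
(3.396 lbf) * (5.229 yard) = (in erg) 7.223e+08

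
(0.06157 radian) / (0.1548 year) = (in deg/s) 7.226e-07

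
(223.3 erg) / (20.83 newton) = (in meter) 1.072e-06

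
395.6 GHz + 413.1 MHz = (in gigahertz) 396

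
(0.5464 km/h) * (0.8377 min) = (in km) 0.007629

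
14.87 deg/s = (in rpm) 2.478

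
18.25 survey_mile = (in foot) 9.636e+04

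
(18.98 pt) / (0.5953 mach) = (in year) 1.047e-12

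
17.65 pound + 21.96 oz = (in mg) 8.628e+06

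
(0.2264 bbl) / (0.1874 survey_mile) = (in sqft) 0.001285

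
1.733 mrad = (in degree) 0.09929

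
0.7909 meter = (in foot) 2.595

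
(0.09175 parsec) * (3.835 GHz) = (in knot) 2.11e+25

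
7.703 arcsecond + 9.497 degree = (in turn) 0.02639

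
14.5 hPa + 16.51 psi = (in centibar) 115.3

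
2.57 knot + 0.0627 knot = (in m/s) 1.354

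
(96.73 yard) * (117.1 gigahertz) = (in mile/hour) 2.317e+13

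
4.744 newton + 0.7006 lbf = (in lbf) 1.767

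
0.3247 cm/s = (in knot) 0.006312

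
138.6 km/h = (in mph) 86.12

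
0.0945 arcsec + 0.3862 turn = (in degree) 139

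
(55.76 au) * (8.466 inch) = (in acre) 4.432e+08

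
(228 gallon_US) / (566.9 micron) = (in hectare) 0.1522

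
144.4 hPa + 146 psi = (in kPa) 1021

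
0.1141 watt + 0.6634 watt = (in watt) 0.7775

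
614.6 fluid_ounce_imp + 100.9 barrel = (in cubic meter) 16.06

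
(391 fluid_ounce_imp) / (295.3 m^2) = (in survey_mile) 2.338e-08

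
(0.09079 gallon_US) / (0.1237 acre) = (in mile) 4.266e-10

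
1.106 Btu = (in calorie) 278.9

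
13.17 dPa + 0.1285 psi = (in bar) 0.008873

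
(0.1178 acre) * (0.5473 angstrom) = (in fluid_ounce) 0.0008822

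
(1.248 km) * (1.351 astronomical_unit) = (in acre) 6.233e+10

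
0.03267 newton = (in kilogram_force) 0.003331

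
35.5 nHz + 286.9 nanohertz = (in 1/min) 1.934e-05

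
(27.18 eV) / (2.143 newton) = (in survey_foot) 6.667e-18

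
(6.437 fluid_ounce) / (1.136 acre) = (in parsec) 1.342e-24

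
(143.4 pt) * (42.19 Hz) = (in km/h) 7.684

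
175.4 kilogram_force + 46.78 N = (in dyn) 1.767e+08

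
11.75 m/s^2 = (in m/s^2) 11.75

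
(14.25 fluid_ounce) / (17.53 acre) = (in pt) 1.684e-05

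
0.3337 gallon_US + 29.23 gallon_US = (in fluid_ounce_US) 3784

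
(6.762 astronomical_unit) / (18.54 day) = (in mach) 1855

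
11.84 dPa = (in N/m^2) 1.184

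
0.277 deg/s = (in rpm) 0.04617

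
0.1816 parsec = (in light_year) 0.5923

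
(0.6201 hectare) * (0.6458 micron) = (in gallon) 1.058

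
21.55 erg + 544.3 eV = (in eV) 1.345e+13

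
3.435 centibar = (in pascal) 3435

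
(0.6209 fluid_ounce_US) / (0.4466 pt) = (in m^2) 0.1165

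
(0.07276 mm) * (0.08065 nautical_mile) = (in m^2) 0.01087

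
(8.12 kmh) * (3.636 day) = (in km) 708.6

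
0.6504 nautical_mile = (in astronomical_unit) 8.052e-09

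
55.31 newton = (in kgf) 5.64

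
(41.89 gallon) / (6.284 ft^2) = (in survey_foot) 0.8911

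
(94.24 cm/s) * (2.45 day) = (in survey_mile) 124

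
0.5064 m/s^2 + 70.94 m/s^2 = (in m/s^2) 71.45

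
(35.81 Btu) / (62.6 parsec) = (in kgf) 1.995e-15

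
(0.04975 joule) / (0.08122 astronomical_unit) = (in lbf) 9.205e-13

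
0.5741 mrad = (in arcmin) 1.974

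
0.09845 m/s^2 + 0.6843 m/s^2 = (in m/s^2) 0.7828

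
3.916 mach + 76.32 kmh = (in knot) 2633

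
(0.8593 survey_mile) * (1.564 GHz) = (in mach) 6.352e+09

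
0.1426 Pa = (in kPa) 0.0001426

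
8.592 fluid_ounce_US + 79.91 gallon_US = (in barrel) 1.904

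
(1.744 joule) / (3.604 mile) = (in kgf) 3.066e-05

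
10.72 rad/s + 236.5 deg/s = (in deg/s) 850.7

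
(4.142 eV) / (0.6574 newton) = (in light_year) 1.067e-34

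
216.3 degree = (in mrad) 3775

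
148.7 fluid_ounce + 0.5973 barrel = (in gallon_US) 26.25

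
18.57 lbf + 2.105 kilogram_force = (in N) 103.2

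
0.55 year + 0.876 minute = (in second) 1.734e+07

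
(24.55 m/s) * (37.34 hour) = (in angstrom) 3.3e+16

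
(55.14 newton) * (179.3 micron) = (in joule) 0.009887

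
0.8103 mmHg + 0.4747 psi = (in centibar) 3.381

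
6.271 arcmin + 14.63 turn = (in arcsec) 1.896e+07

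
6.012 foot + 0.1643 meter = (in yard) 2.184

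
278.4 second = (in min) 4.64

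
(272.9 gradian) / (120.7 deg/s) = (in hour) 0.0005652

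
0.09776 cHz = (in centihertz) 0.09776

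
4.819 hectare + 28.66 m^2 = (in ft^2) 5.19e+05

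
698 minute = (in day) 0.4847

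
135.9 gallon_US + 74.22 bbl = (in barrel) 77.46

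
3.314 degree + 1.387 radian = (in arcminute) 4967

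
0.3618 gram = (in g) 0.3618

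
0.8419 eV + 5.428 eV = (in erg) 1.005e-11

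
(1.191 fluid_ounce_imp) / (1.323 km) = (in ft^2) 2.753e-07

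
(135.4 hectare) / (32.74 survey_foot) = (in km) 135.7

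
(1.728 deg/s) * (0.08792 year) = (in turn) 1.331e+04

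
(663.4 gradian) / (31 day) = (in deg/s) 0.0002229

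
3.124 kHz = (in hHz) 31.24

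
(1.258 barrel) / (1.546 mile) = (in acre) 1.986e-08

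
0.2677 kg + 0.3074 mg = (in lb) 0.5902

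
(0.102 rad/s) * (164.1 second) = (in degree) 959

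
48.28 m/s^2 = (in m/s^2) 48.28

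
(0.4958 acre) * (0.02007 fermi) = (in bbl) 2.533e-13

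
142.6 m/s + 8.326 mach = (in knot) 5788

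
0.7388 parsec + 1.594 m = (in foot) 7.479e+16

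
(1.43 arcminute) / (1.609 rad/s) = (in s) 0.0002585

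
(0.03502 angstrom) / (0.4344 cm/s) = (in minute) 1.344e-11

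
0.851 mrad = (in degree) 0.04876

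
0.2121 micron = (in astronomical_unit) 1.418e-18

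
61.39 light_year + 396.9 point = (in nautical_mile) 3.136e+14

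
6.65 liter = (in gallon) 1.757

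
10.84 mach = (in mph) 8257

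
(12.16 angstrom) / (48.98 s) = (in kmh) 8.938e-11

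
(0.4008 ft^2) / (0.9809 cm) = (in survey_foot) 12.45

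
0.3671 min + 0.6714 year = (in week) 35.01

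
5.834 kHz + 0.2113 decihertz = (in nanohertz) 5.834e+12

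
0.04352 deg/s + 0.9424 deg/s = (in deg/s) 0.9859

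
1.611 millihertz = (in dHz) 0.01611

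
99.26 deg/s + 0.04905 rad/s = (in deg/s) 102.1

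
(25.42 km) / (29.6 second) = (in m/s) 858.8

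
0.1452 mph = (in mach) 0.0001906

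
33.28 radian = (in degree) 1907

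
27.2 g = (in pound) 0.05997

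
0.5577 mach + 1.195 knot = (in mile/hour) 426.2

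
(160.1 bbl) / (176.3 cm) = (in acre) 0.003568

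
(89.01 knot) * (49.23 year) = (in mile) 4.417e+07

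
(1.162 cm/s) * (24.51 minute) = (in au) 1.142e-10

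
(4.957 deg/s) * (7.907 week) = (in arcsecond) 8.534e+10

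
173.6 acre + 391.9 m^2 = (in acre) 173.7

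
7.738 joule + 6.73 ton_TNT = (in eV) 1.758e+29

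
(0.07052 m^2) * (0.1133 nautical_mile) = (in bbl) 93.07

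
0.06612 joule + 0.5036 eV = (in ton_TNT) 1.58e-11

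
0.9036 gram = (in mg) 903.6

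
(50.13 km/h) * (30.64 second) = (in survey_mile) 0.2651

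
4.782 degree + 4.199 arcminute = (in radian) 0.08468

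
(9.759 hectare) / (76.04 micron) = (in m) 1.283e+09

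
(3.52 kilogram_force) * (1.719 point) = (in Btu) 1.984e-05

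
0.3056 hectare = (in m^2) 3056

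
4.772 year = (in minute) 2.508e+06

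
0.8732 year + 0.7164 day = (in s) 2.76e+07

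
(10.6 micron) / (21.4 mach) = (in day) 1.684e-14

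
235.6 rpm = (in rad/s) 24.67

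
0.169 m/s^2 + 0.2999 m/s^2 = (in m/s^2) 0.4689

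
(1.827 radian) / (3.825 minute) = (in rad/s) 0.007961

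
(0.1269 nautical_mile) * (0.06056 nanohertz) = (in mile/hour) 3.184e-08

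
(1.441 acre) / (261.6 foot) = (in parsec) 2.37e-15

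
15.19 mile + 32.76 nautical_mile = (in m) 8.512e+04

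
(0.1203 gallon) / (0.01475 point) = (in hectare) 0.008752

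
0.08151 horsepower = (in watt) 60.78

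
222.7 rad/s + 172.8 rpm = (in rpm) 2299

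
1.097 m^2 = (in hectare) 0.0001097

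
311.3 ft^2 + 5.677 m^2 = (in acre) 0.008549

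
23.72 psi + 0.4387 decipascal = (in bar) 1.635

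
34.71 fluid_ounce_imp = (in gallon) 0.2605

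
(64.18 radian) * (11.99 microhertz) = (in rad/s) 0.0007695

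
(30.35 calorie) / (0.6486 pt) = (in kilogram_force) 5.659e+04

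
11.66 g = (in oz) 0.4113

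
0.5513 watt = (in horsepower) 0.0007393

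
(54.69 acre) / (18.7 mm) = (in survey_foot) 3.883e+07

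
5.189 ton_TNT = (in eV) 1.355e+29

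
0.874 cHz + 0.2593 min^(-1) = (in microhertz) 1.306e+04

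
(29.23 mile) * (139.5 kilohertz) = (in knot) 1.276e+10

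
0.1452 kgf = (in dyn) 1.424e+05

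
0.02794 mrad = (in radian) 2.794e-05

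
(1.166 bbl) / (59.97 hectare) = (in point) 0.0008762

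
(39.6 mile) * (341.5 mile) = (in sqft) 3.77e+11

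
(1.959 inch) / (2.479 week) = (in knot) 6.451e-08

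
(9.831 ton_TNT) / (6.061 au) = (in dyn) 4536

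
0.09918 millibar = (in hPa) 0.09918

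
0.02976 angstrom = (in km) 2.976e-15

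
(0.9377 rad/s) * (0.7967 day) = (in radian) 6.455e+04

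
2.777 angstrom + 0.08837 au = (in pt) 3.747e+13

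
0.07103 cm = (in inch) 0.02796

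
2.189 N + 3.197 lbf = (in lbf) 3.689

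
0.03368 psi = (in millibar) 2.322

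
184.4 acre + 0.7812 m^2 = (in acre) 184.4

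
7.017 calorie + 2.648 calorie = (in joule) 40.44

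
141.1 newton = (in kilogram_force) 14.39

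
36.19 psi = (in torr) 1872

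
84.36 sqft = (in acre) 0.001937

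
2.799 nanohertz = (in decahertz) 2.799e-10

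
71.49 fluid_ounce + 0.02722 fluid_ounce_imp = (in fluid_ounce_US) 71.52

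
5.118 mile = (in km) 8.237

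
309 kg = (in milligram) 3.09e+08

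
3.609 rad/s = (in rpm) 34.46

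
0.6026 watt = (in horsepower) 0.0008081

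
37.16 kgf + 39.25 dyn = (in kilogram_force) 37.16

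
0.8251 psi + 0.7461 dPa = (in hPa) 56.89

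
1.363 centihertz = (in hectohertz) 0.0001363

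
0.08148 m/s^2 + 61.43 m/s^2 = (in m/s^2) 61.51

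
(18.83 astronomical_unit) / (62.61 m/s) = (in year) 1427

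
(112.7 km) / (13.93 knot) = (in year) 0.0004987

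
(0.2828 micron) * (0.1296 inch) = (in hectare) 9.309e-14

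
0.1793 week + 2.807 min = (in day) 1.257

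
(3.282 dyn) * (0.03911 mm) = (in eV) 8.012e+09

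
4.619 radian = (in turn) 0.7351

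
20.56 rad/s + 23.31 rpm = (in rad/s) 23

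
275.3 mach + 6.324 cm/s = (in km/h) 3.375e+05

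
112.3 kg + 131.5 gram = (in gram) 1.124e+05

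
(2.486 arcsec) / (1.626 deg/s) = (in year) 1.347e-11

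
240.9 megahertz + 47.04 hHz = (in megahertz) 240.9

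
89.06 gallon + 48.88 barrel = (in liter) 8108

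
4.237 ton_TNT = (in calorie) 4.237e+09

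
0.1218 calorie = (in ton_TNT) 1.218e-10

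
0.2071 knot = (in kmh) 0.3835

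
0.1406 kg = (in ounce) 4.96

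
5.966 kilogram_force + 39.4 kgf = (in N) 444.9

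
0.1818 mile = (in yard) 320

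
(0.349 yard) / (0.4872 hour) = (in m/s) 0.0001819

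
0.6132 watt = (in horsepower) 0.0008223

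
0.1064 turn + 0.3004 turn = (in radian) 2.556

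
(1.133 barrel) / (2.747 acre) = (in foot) 5.316e-05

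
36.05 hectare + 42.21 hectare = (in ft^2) 8.424e+06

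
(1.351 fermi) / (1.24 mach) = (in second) 3.2e-18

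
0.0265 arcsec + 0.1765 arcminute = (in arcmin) 0.1769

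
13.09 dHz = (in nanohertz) 1.309e+09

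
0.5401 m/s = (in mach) 0.001586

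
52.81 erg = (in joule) 5.281e-06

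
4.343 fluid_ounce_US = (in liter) 0.1284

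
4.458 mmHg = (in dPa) 5944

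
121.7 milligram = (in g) 0.1217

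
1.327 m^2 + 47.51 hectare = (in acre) 117.4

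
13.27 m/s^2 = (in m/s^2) 13.27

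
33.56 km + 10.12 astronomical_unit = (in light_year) 0.00016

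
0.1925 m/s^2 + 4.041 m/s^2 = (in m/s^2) 4.234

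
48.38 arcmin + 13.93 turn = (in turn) 13.93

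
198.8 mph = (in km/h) 319.9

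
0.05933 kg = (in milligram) 5.933e+04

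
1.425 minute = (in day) 0.0009896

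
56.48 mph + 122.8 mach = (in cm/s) 4.184e+06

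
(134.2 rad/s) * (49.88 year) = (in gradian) 1.344e+13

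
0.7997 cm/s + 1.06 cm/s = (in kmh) 0.06695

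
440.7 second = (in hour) 0.1224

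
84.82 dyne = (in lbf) 0.0001907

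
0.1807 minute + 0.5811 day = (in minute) 837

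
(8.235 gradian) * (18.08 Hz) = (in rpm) 22.33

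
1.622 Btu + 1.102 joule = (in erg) 1.712e+10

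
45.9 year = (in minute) 2.413e+07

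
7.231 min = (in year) 1.376e-05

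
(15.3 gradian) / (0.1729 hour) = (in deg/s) 0.02212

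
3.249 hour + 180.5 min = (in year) 0.0007143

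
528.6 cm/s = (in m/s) 5.286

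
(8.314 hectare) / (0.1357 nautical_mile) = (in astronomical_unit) 2.211e-09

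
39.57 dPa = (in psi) 0.0005739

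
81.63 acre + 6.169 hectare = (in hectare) 39.2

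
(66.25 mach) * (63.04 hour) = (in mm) 5.119e+12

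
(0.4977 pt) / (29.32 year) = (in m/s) 1.899e-13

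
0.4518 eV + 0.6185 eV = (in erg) 1.715e-12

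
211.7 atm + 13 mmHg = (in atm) 211.7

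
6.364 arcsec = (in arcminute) 0.1061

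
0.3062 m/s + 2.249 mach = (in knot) 1489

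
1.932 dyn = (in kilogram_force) 1.97e-06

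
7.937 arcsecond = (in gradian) 0.00245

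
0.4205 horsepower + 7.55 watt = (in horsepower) 0.4306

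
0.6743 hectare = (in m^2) 6743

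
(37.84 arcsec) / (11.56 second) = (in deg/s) 0.0009093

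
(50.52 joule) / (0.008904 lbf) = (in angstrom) 1.276e+13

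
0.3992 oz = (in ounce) 0.3992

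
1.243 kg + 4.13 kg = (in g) 5373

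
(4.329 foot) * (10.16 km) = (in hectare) 1.341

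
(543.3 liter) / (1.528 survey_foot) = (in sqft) 12.56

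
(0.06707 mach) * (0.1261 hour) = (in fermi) 1.037e+19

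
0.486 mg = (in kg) 4.86e-07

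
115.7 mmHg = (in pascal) 1.543e+04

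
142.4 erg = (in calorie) 3.403e-06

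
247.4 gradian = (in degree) 222.7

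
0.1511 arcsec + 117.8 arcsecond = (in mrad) 0.5718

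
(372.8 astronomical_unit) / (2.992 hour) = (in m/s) 5.178e+09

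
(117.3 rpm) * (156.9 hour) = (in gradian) 4.417e+08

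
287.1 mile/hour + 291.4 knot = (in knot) 540.9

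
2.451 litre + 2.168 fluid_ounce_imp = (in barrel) 0.0158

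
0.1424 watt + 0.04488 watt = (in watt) 0.1873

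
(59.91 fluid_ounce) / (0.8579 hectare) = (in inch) 8.131e-06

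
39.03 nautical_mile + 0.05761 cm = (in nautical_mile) 39.03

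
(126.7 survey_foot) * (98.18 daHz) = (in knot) 7.37e+04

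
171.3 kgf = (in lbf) 377.7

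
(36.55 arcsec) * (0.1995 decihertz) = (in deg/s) 0.0002025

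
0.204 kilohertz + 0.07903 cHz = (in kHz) 0.204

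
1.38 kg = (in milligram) 1.38e+06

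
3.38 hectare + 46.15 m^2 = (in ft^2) 3.643e+05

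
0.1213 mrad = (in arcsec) 25.02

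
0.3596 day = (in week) 0.05137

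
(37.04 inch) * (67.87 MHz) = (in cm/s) 6.385e+09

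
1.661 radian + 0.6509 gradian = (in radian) 1.671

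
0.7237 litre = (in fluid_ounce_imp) 25.47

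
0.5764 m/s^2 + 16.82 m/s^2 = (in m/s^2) 17.4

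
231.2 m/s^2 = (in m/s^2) 231.2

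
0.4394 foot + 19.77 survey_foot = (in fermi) 6.16e+15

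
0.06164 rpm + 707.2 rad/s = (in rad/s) 707.2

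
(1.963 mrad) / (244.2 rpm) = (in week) 1.269e-10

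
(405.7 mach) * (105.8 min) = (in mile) 5.449e+05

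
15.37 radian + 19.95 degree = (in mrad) 1.572e+04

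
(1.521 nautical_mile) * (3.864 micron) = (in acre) 2.69e-06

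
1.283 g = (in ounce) 0.04526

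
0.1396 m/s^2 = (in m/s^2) 0.1396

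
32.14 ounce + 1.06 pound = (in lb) 3.069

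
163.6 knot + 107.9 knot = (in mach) 0.4102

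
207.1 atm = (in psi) 3044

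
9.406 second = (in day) 0.0001089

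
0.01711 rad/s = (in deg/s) 0.9803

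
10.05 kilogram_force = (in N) 98.56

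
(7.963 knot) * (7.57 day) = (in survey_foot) 8.79e+06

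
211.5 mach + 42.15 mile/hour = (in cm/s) 7.203e+06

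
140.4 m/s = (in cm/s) 1.404e+04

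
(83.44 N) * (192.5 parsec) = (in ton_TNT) 1.185e+11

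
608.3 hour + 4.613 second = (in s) 2.19e+06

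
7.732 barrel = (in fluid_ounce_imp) 4.326e+04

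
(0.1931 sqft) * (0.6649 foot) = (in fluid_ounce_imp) 128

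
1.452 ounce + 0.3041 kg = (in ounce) 12.18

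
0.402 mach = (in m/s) 136.9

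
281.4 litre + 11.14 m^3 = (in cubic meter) 11.42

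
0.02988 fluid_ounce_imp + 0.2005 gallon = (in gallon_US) 0.2007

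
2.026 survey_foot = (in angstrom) 6.175e+09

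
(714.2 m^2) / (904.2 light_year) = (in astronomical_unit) 5.581e-28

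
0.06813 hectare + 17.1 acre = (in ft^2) 7.522e+05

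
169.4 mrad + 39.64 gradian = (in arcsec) 1.634e+05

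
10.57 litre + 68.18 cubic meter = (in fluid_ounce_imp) 2.4e+06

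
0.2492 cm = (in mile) 1.548e-06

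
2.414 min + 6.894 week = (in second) 4.17e+06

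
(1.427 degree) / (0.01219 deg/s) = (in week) 0.0001936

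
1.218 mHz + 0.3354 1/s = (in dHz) 3.366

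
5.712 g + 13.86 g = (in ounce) 0.6904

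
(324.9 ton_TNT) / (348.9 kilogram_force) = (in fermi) 3.973e+23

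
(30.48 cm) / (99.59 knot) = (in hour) 1.653e-06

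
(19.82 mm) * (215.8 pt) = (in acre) 3.729e-07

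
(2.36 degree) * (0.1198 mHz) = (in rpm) 4.712e-05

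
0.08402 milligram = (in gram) 8.402e-05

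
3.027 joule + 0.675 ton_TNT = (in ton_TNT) 0.675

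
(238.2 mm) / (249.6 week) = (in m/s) 1.578e-09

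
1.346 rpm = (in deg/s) 8.076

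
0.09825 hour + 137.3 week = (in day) 961.1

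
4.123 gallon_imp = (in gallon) 4.952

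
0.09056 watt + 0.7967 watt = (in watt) 0.8873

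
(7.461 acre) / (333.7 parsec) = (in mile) 1.822e-18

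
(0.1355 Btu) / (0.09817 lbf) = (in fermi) 3.274e+17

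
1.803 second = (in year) 5.717e-08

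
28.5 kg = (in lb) 62.83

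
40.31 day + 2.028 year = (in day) 780.5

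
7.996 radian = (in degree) 458.1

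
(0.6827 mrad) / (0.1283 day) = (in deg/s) 3.529e-06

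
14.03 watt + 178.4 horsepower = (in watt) 1.33e+05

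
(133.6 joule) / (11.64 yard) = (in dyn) 1.255e+06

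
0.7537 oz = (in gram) 21.37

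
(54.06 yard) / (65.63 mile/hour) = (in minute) 0.02808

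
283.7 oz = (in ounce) 283.7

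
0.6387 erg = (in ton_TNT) 1.527e-17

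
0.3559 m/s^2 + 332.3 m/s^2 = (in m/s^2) 332.7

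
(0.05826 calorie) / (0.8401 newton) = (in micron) 2.902e+05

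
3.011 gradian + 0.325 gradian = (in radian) 0.0524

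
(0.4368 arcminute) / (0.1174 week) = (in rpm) 1.709e-08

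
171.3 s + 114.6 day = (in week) 16.37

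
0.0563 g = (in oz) 0.001986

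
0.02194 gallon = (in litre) 0.08305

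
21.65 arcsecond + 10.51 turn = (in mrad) 6.604e+04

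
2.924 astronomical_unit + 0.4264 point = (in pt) 1.24e+15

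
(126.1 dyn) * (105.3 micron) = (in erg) 1.328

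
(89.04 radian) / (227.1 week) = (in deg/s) 3.714e-05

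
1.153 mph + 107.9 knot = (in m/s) 56.02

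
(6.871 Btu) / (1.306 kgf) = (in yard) 619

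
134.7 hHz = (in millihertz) 1.347e+07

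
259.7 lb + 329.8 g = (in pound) 260.4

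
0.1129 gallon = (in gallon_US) 0.1129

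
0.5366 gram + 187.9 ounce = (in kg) 5.327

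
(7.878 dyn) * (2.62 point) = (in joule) 7.281e-08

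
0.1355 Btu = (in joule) 143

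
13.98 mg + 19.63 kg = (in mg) 1.963e+07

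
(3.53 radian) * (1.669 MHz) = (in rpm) 5.626e+07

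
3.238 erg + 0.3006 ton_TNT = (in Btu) 1.192e+06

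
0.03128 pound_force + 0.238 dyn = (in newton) 0.1391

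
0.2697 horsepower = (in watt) 201.1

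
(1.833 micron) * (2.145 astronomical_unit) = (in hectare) 58.82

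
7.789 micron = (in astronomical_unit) 5.207e-17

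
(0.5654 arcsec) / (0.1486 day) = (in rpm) 2.039e-09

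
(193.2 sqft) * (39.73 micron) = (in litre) 0.7131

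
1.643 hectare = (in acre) 4.06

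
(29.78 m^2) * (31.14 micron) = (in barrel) 0.005833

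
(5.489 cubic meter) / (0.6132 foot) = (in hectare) 0.002937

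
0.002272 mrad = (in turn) 3.616e-07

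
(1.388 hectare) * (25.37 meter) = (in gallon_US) 9.302e+07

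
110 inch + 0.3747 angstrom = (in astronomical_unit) 1.868e-11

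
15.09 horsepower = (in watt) 1.125e+04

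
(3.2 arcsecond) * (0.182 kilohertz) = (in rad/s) 0.002824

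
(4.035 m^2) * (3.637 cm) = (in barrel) 0.923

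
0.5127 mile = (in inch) 3.248e+04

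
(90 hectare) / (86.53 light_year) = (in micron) 1.099e-06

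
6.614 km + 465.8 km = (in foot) 1.55e+06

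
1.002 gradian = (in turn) 0.002505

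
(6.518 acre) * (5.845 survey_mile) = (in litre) 2.481e+11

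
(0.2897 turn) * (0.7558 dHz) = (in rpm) 1.314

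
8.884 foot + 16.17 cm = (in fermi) 2.87e+15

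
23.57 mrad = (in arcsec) 4862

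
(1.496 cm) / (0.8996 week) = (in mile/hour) 6.151e-08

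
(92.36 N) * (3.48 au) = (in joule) 4.808e+13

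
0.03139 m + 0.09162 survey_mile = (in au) 9.858e-10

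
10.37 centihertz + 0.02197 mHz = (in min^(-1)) 6.223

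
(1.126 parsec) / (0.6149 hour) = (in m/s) 1.57e+13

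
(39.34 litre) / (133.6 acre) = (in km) 7.276e-11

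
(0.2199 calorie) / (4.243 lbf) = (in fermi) 4.875e+13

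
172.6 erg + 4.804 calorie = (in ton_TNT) 4.804e-09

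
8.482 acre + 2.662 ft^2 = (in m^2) 3.433e+04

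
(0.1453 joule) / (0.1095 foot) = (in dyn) 4.353e+05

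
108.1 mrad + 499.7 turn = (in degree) 1.799e+05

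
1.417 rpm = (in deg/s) 8.502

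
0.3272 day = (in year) 0.0008964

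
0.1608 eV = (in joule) 2.576e-20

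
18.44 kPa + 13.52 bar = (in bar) 13.7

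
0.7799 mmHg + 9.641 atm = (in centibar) 977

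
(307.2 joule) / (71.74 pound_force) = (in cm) 96.27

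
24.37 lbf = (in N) 108.4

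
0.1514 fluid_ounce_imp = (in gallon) 0.001136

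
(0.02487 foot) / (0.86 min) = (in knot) 0.0002856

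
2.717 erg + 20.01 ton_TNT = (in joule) 8.372e+10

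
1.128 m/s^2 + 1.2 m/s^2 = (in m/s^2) 2.328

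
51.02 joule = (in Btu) 0.04836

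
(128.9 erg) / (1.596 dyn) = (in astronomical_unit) 5.399e-12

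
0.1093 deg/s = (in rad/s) 0.001908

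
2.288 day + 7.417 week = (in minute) 7.806e+04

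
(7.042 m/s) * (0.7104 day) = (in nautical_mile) 233.4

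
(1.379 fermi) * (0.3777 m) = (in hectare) 5.208e-20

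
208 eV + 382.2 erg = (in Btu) 3.623e-08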